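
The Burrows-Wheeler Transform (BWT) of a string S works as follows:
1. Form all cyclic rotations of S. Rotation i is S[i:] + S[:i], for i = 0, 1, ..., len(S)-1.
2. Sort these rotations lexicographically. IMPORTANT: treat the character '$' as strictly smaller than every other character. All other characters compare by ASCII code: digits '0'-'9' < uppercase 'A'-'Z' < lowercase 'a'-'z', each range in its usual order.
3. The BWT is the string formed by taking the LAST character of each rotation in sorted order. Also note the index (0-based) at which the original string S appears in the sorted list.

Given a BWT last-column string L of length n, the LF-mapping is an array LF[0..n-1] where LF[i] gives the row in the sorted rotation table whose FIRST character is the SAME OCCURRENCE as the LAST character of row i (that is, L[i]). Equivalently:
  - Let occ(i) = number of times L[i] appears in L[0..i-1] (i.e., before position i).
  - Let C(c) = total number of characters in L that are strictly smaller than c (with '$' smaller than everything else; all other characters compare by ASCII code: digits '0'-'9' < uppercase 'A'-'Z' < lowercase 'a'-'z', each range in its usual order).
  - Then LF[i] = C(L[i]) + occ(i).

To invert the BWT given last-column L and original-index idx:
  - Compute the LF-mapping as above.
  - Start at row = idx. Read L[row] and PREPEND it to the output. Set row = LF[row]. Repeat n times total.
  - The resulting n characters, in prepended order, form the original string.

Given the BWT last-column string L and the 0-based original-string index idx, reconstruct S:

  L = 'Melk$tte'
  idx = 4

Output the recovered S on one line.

LF mapping: 1 2 5 4 0 6 7 3
Walk LF starting at row 4, prepending L[row]:
  step 1: row=4, L[4]='$', prepend. Next row=LF[4]=0
  step 2: row=0, L[0]='M', prepend. Next row=LF[0]=1
  step 3: row=1, L[1]='e', prepend. Next row=LF[1]=2
  step 4: row=2, L[2]='l', prepend. Next row=LF[2]=5
  step 5: row=5, L[5]='t', prepend. Next row=LF[5]=6
  step 6: row=6, L[6]='t', prepend. Next row=LF[6]=7
  step 7: row=7, L[7]='e', prepend. Next row=LF[7]=3
  step 8: row=3, L[3]='k', prepend. Next row=LF[3]=4
Reversed output: kettleM$

Answer: kettleM$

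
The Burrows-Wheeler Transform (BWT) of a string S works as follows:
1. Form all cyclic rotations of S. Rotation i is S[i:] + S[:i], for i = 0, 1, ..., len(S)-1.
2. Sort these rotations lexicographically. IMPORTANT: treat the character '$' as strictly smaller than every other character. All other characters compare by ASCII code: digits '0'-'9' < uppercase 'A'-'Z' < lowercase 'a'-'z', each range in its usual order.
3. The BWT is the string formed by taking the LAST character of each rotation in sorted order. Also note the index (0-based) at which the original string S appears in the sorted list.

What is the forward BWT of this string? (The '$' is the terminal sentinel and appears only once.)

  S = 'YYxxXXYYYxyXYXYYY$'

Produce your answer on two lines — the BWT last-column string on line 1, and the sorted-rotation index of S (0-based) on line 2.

Answer: YxyYXYXYXX$YYYxYYx
10

Derivation:
All 18 rotations (rotation i = S[i:]+S[:i]):
  rot[0] = YYxxXXYYYxyXYXYYY$
  rot[1] = YxxXXYYYxyXYXYYY$Y
  rot[2] = xxXXYYYxyXYXYYY$YY
  rot[3] = xXXYYYxyXYXYYY$YYx
  rot[4] = XXYYYxyXYXYYY$YYxx
  rot[5] = XYYYxyXYXYYY$YYxxX
  rot[6] = YYYxyXYXYYY$YYxxXX
  rot[7] = YYxyXYXYYY$YYxxXXY
  rot[8] = YxyXYXYYY$YYxxXXYY
  rot[9] = xyXYXYYY$YYxxXXYYY
  rot[10] = yXYXYYY$YYxxXXYYYx
  rot[11] = XYXYYY$YYxxXXYYYxy
  rot[12] = YXYYY$YYxxXXYYYxyX
  rot[13] = XYYY$YYxxXXYYYxyXY
  rot[14] = YYY$YYxxXXYYYxyXYX
  rot[15] = YY$YYxxXXYYYxyXYXY
  rot[16] = Y$YYxxXXYYYxyXYXYY
  rot[17] = $YYxxXXYYYxyXYXYYY
Sorted (with $ < everything):
  sorted[0] = $YYxxXXYYYxyXYXYYY  (last char: 'Y')
  sorted[1] = XXYYYxyXYXYYY$YYxx  (last char: 'x')
  sorted[2] = XYXYYY$YYxxXXYYYxy  (last char: 'y')
  sorted[3] = XYYY$YYxxXXYYYxyXY  (last char: 'Y')
  sorted[4] = XYYYxyXYXYYY$YYxxX  (last char: 'X')
  sorted[5] = Y$YYxxXXYYYxyXYXYY  (last char: 'Y')
  sorted[6] = YXYYY$YYxxXXYYYxyX  (last char: 'X')
  sorted[7] = YY$YYxxXXYYYxyXYXY  (last char: 'Y')
  sorted[8] = YYY$YYxxXXYYYxyXYX  (last char: 'X')
  sorted[9] = YYYxyXYXYYY$YYxxXX  (last char: 'X')
  sorted[10] = YYxxXXYYYxyXYXYYY$  (last char: '$')
  sorted[11] = YYxyXYXYYY$YYxxXXY  (last char: 'Y')
  sorted[12] = YxxXXYYYxyXYXYYY$Y  (last char: 'Y')
  sorted[13] = YxyXYXYYY$YYxxXXYY  (last char: 'Y')
  sorted[14] = xXXYYYxyXYXYYY$YYx  (last char: 'x')
  sorted[15] = xxXXYYYxyXYXYYY$YY  (last char: 'Y')
  sorted[16] = xyXYXYYY$YYxxXXYYY  (last char: 'Y')
  sorted[17] = yXYXYYY$YYxxXXYYYx  (last char: 'x')
Last column: YxyYXYXYXX$YYYxYYx
Original string S is at sorted index 10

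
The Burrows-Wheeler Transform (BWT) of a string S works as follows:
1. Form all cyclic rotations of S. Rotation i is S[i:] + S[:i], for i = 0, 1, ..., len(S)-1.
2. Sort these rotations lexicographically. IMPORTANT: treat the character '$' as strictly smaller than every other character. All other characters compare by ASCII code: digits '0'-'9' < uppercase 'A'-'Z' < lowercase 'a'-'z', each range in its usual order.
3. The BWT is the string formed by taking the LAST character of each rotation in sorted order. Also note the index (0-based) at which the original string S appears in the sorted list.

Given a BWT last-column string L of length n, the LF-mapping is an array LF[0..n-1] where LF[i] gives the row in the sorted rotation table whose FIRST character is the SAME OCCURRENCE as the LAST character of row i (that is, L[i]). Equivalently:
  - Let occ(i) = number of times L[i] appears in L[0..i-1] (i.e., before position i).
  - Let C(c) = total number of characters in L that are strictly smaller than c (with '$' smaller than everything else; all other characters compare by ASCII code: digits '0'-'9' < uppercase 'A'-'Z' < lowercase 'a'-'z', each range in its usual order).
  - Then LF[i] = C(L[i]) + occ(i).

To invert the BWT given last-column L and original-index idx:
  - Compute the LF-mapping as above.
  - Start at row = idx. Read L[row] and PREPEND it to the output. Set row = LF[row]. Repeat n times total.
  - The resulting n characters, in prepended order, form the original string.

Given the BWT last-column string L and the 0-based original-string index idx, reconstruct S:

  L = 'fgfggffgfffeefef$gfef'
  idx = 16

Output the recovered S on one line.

Answer: gefffffefffggefgegff$

Derivation:
LF mapping: 5 16 6 17 18 7 8 19 9 10 11 1 2 12 3 13 0 20 14 4 15
Walk LF starting at row 16, prepending L[row]:
  step 1: row=16, L[16]='$', prepend. Next row=LF[16]=0
  step 2: row=0, L[0]='f', prepend. Next row=LF[0]=5
  step 3: row=5, L[5]='f', prepend. Next row=LF[5]=7
  step 4: row=7, L[7]='g', prepend. Next row=LF[7]=19
  step 5: row=19, L[19]='e', prepend. Next row=LF[19]=4
  step 6: row=4, L[4]='g', prepend. Next row=LF[4]=18
  step 7: row=18, L[18]='f', prepend. Next row=LF[18]=14
  step 8: row=14, L[14]='e', prepend. Next row=LF[14]=3
  step 9: row=3, L[3]='g', prepend. Next row=LF[3]=17
  step 10: row=17, L[17]='g', prepend. Next row=LF[17]=20
  step 11: row=20, L[20]='f', prepend. Next row=LF[20]=15
  step 12: row=15, L[15]='f', prepend. Next row=LF[15]=13
  step 13: row=13, L[13]='f', prepend. Next row=LF[13]=12
  step 14: row=12, L[12]='e', prepend. Next row=LF[12]=2
  step 15: row=2, L[2]='f', prepend. Next row=LF[2]=6
  step 16: row=6, L[6]='f', prepend. Next row=LF[6]=8
  step 17: row=8, L[8]='f', prepend. Next row=LF[8]=9
  step 18: row=9, L[9]='f', prepend. Next row=LF[9]=10
  step 19: row=10, L[10]='f', prepend. Next row=LF[10]=11
  step 20: row=11, L[11]='e', prepend. Next row=LF[11]=1
  step 21: row=1, L[1]='g', prepend. Next row=LF[1]=16
Reversed output: gefffffefffggefgegff$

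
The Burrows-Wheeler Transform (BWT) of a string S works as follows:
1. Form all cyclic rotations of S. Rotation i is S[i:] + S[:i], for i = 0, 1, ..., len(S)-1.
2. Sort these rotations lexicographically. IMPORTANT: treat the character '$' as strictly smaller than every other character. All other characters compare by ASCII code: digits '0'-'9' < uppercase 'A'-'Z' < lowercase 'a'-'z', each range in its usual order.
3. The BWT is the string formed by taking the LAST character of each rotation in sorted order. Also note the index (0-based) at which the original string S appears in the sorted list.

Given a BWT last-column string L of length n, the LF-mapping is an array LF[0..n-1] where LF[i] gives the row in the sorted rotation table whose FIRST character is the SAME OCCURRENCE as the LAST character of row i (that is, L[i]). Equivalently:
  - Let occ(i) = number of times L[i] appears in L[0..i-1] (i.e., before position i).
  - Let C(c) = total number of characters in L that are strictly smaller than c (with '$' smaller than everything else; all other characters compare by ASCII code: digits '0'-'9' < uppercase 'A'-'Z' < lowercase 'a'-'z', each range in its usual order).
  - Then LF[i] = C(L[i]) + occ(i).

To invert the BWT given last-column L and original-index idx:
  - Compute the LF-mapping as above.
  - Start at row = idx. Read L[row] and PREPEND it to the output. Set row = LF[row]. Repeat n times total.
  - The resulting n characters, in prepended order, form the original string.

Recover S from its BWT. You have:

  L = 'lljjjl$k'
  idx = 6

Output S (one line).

LF mapping: 5 6 1 2 3 7 0 4
Walk LF starting at row 6, prepending L[row]:
  step 1: row=6, L[6]='$', prepend. Next row=LF[6]=0
  step 2: row=0, L[0]='l', prepend. Next row=LF[0]=5
  step 3: row=5, L[5]='l', prepend. Next row=LF[5]=7
  step 4: row=7, L[7]='k', prepend. Next row=LF[7]=4
  step 5: row=4, L[4]='j', prepend. Next row=LF[4]=3
  step 6: row=3, L[3]='j', prepend. Next row=LF[3]=2
  step 7: row=2, L[2]='j', prepend. Next row=LF[2]=1
  step 8: row=1, L[1]='l', prepend. Next row=LF[1]=6
Reversed output: ljjjkll$

Answer: ljjjkll$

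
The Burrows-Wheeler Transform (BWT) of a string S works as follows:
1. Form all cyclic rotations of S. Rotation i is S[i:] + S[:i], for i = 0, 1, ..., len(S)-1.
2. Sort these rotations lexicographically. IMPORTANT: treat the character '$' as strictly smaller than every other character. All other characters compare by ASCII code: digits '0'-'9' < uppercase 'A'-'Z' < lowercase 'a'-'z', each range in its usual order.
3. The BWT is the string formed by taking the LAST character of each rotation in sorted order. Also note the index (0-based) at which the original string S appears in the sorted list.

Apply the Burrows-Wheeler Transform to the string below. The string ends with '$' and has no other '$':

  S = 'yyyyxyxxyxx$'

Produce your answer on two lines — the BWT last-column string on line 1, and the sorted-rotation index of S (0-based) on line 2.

Answer: xxyyxyxxyyy$
11

Derivation:
All 12 rotations (rotation i = S[i:]+S[:i]):
  rot[0] = yyyyxyxxyxx$
  rot[1] = yyyxyxxyxx$y
  rot[2] = yyxyxxyxx$yy
  rot[3] = yxyxxyxx$yyy
  rot[4] = xyxxyxx$yyyy
  rot[5] = yxxyxx$yyyyx
  rot[6] = xxyxx$yyyyxy
  rot[7] = xyxx$yyyyxyx
  rot[8] = yxx$yyyyxyxx
  rot[9] = xx$yyyyxyxxy
  rot[10] = x$yyyyxyxxyx
  rot[11] = $yyyyxyxxyxx
Sorted (with $ < everything):
  sorted[0] = $yyyyxyxxyxx  (last char: 'x')
  sorted[1] = x$yyyyxyxxyx  (last char: 'x')
  sorted[2] = xx$yyyyxyxxy  (last char: 'y')
  sorted[3] = xxyxx$yyyyxy  (last char: 'y')
  sorted[4] = xyxx$yyyyxyx  (last char: 'x')
  sorted[5] = xyxxyxx$yyyy  (last char: 'y')
  sorted[6] = yxx$yyyyxyxx  (last char: 'x')
  sorted[7] = yxxyxx$yyyyx  (last char: 'x')
  sorted[8] = yxyxxyxx$yyy  (last char: 'y')
  sorted[9] = yyxyxxyxx$yy  (last char: 'y')
  sorted[10] = yyyxyxxyxx$y  (last char: 'y')
  sorted[11] = yyyyxyxxyxx$  (last char: '$')
Last column: xxyyxyxxyyy$
Original string S is at sorted index 11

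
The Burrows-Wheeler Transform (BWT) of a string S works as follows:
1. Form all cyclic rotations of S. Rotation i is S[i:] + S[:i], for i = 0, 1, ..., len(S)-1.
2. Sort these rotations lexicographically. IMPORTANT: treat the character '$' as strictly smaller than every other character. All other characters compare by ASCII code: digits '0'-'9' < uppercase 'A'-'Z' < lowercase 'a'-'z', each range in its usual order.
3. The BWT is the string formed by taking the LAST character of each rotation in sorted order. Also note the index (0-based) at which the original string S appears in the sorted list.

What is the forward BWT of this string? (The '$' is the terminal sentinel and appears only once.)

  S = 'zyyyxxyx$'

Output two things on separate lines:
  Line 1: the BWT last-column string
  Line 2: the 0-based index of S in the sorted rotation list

Answer: xyyxxyyz$
8

Derivation:
All 9 rotations (rotation i = S[i:]+S[:i]):
  rot[0] = zyyyxxyx$
  rot[1] = yyyxxyx$z
  rot[2] = yyxxyx$zy
  rot[3] = yxxyx$zyy
  rot[4] = xxyx$zyyy
  rot[5] = xyx$zyyyx
  rot[6] = yx$zyyyxx
  rot[7] = x$zyyyxxy
  rot[8] = $zyyyxxyx
Sorted (with $ < everything):
  sorted[0] = $zyyyxxyx  (last char: 'x')
  sorted[1] = x$zyyyxxy  (last char: 'y')
  sorted[2] = xxyx$zyyy  (last char: 'y')
  sorted[3] = xyx$zyyyx  (last char: 'x')
  sorted[4] = yx$zyyyxx  (last char: 'x')
  sorted[5] = yxxyx$zyy  (last char: 'y')
  sorted[6] = yyxxyx$zy  (last char: 'y')
  sorted[7] = yyyxxyx$z  (last char: 'z')
  sorted[8] = zyyyxxyx$  (last char: '$')
Last column: xyyxxyyz$
Original string S is at sorted index 8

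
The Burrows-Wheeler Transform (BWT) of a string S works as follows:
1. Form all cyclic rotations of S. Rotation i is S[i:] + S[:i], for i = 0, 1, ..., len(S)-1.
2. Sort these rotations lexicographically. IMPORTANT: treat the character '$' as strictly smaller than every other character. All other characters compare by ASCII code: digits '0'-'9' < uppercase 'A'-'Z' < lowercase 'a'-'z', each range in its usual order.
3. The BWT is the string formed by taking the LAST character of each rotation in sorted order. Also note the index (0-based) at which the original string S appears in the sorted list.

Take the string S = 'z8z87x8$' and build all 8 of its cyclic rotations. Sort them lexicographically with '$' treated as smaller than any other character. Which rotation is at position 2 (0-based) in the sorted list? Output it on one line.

All 8 rotations (rotation i = S[i:]+S[:i]):
  rot[0] = z8z87x8$
  rot[1] = 8z87x8$z
  rot[2] = z87x8$z8
  rot[3] = 87x8$z8z
  rot[4] = 7x8$z8z8
  rot[5] = x8$z8z87
  rot[6] = 8$z8z87x
  rot[7] = $z8z87x8
Sorted (with $ < everything):
  sorted[0] = $z8z87x8
  sorted[1] = 7x8$z8z8
  sorted[2] = 8$z8z87x
  sorted[3] = 87x8$z8z
  sorted[4] = 8z87x8$z
  sorted[5] = x8$z8z87
  sorted[6] = z87x8$z8
  sorted[7] = z8z87x8$
sorted[2] = 8$z8z87x

Answer: 8$z8z87x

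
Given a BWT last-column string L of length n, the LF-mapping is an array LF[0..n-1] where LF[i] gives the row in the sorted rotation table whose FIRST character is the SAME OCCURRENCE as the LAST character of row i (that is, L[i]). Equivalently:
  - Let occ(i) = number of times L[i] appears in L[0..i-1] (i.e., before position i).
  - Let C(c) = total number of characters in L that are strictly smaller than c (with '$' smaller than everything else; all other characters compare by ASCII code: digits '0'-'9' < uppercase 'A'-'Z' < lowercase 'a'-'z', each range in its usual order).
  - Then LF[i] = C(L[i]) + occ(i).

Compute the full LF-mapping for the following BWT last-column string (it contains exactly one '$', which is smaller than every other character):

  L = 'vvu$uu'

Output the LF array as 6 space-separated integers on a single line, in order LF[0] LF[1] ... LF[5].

Char counts: '$':1, 'u':3, 'v':2
C (first-col start): C('$')=0, C('u')=1, C('v')=4
L[0]='v': occ=0, LF[0]=C('v')+0=4+0=4
L[1]='v': occ=1, LF[1]=C('v')+1=4+1=5
L[2]='u': occ=0, LF[2]=C('u')+0=1+0=1
L[3]='$': occ=0, LF[3]=C('$')+0=0+0=0
L[4]='u': occ=1, LF[4]=C('u')+1=1+1=2
L[5]='u': occ=2, LF[5]=C('u')+2=1+2=3

Answer: 4 5 1 0 2 3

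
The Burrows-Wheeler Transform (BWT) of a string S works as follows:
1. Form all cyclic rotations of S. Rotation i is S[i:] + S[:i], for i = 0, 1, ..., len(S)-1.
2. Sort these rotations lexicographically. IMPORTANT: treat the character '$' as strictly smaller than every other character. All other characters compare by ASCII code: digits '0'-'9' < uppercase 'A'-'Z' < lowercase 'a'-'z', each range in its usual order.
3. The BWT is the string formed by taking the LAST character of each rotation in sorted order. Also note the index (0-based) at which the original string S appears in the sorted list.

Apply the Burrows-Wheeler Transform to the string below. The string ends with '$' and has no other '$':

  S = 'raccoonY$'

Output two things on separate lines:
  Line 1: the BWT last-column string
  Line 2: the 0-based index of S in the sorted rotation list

All 9 rotations (rotation i = S[i:]+S[:i]):
  rot[0] = raccoonY$
  rot[1] = accoonY$r
  rot[2] = ccoonY$ra
  rot[3] = coonY$rac
  rot[4] = oonY$racc
  rot[5] = onY$racco
  rot[6] = nY$raccoo
  rot[7] = Y$raccoon
  rot[8] = $raccoonY
Sorted (with $ < everything):
  sorted[0] = $raccoonY  (last char: 'Y')
  sorted[1] = Y$raccoon  (last char: 'n')
  sorted[2] = accoonY$r  (last char: 'r')
  sorted[3] = ccoonY$ra  (last char: 'a')
  sorted[4] = coonY$rac  (last char: 'c')
  sorted[5] = nY$raccoo  (last char: 'o')
  sorted[6] = onY$racco  (last char: 'o')
  sorted[7] = oonY$racc  (last char: 'c')
  sorted[8] = raccoonY$  (last char: '$')
Last column: Ynracooc$
Original string S is at sorted index 8

Answer: Ynracooc$
8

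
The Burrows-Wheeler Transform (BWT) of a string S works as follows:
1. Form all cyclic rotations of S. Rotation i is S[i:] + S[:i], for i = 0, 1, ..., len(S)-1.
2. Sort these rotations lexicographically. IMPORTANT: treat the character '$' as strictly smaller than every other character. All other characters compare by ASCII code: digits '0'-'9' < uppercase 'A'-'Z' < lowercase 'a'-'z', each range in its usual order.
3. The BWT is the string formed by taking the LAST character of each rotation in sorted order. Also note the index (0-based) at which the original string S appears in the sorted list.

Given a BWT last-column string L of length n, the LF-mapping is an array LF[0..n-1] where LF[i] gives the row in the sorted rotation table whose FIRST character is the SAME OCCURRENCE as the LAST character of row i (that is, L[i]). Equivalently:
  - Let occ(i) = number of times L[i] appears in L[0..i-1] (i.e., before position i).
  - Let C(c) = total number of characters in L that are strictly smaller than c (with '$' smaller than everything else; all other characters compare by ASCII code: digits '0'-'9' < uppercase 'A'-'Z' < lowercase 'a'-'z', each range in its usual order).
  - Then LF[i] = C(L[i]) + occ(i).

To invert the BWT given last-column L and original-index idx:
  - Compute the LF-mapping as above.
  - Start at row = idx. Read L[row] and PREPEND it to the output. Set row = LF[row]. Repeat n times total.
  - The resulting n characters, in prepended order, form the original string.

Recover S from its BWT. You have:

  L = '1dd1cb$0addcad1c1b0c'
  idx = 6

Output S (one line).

Answer: 1d0dbdb1cdcd0aacc11$

Derivation:
LF mapping: 3 15 16 4 11 9 0 1 7 17 18 12 8 19 5 13 6 10 2 14
Walk LF starting at row 6, prepending L[row]:
  step 1: row=6, L[6]='$', prepend. Next row=LF[6]=0
  step 2: row=0, L[0]='1', prepend. Next row=LF[0]=3
  step 3: row=3, L[3]='1', prepend. Next row=LF[3]=4
  step 4: row=4, L[4]='c', prepend. Next row=LF[4]=11
  step 5: row=11, L[11]='c', prepend. Next row=LF[11]=12
  step 6: row=12, L[12]='a', prepend. Next row=LF[12]=8
  step 7: row=8, L[8]='a', prepend. Next row=LF[8]=7
  step 8: row=7, L[7]='0', prepend. Next row=LF[7]=1
  step 9: row=1, L[1]='d', prepend. Next row=LF[1]=15
  step 10: row=15, L[15]='c', prepend. Next row=LF[15]=13
  step 11: row=13, L[13]='d', prepend. Next row=LF[13]=19
  step 12: row=19, L[19]='c', prepend. Next row=LF[19]=14
  step 13: row=14, L[14]='1', prepend. Next row=LF[14]=5
  step 14: row=5, L[5]='b', prepend. Next row=LF[5]=9
  step 15: row=9, L[9]='d', prepend. Next row=LF[9]=17
  step 16: row=17, L[17]='b', prepend. Next row=LF[17]=10
  step 17: row=10, L[10]='d', prepend. Next row=LF[10]=18
  step 18: row=18, L[18]='0', prepend. Next row=LF[18]=2
  step 19: row=2, L[2]='d', prepend. Next row=LF[2]=16
  step 20: row=16, L[16]='1', prepend. Next row=LF[16]=6
Reversed output: 1d0dbdb1cdcd0aacc11$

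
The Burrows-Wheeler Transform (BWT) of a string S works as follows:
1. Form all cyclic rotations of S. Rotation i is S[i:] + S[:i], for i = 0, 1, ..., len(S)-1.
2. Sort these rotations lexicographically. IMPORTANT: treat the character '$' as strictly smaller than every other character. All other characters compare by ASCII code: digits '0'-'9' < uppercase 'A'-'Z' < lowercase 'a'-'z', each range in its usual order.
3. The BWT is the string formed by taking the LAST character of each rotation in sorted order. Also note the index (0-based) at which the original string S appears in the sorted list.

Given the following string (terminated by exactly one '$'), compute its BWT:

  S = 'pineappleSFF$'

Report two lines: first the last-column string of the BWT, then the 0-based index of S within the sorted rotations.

All 13 rotations (rotation i = S[i:]+S[:i]):
  rot[0] = pineappleSFF$
  rot[1] = ineappleSFF$p
  rot[2] = neappleSFF$pi
  rot[3] = eappleSFF$pin
  rot[4] = appleSFF$pine
  rot[5] = ppleSFF$pinea
  rot[6] = pleSFF$pineap
  rot[7] = leSFF$pineapp
  rot[8] = eSFF$pineappl
  rot[9] = SFF$pineapple
  rot[10] = FF$pineappleS
  rot[11] = F$pineappleSF
  rot[12] = $pineappleSFF
Sorted (with $ < everything):
  sorted[0] = $pineappleSFF  (last char: 'F')
  sorted[1] = F$pineappleSF  (last char: 'F')
  sorted[2] = FF$pineappleS  (last char: 'S')
  sorted[3] = SFF$pineapple  (last char: 'e')
  sorted[4] = appleSFF$pine  (last char: 'e')
  sorted[5] = eSFF$pineappl  (last char: 'l')
  sorted[6] = eappleSFF$pin  (last char: 'n')
  sorted[7] = ineappleSFF$p  (last char: 'p')
  sorted[8] = leSFF$pineapp  (last char: 'p')
  sorted[9] = neappleSFF$pi  (last char: 'i')
  sorted[10] = pineappleSFF$  (last char: '$')
  sorted[11] = pleSFF$pineap  (last char: 'p')
  sorted[12] = ppleSFF$pinea  (last char: 'a')
Last column: FFSeelnppi$pa
Original string S is at sorted index 10

Answer: FFSeelnppi$pa
10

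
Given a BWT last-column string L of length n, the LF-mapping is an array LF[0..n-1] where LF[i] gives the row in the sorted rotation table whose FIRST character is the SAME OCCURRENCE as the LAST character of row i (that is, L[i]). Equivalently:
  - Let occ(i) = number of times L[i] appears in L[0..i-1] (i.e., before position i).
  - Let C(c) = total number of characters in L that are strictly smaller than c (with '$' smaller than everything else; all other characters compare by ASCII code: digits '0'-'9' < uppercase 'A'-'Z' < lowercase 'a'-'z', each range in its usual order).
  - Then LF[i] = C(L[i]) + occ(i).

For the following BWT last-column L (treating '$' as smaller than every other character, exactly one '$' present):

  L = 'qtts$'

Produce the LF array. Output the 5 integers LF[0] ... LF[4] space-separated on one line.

Char counts: '$':1, 'q':1, 's':1, 't':2
C (first-col start): C('$')=0, C('q')=1, C('s')=2, C('t')=3
L[0]='q': occ=0, LF[0]=C('q')+0=1+0=1
L[1]='t': occ=0, LF[1]=C('t')+0=3+0=3
L[2]='t': occ=1, LF[2]=C('t')+1=3+1=4
L[3]='s': occ=0, LF[3]=C('s')+0=2+0=2
L[4]='$': occ=0, LF[4]=C('$')+0=0+0=0

Answer: 1 3 4 2 0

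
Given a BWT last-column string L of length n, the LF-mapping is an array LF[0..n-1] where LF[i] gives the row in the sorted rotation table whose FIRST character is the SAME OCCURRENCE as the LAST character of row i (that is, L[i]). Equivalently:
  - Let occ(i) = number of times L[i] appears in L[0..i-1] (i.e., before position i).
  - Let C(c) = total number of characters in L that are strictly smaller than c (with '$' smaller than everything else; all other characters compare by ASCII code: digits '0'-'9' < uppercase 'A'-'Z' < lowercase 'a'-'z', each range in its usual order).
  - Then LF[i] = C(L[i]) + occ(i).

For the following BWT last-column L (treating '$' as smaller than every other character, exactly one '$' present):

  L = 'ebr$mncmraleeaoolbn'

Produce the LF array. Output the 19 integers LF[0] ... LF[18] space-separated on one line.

Answer: 6 3 17 0 11 13 5 12 18 1 9 7 8 2 15 16 10 4 14

Derivation:
Char counts: '$':1, 'a':2, 'b':2, 'c':1, 'e':3, 'l':2, 'm':2, 'n':2, 'o':2, 'r':2
C (first-col start): C('$')=0, C('a')=1, C('b')=3, C('c')=5, C('e')=6, C('l')=9, C('m')=11, C('n')=13, C('o')=15, C('r')=17
L[0]='e': occ=0, LF[0]=C('e')+0=6+0=6
L[1]='b': occ=0, LF[1]=C('b')+0=3+0=3
L[2]='r': occ=0, LF[2]=C('r')+0=17+0=17
L[3]='$': occ=0, LF[3]=C('$')+0=0+0=0
L[4]='m': occ=0, LF[4]=C('m')+0=11+0=11
L[5]='n': occ=0, LF[5]=C('n')+0=13+0=13
L[6]='c': occ=0, LF[6]=C('c')+0=5+0=5
L[7]='m': occ=1, LF[7]=C('m')+1=11+1=12
L[8]='r': occ=1, LF[8]=C('r')+1=17+1=18
L[9]='a': occ=0, LF[9]=C('a')+0=1+0=1
L[10]='l': occ=0, LF[10]=C('l')+0=9+0=9
L[11]='e': occ=1, LF[11]=C('e')+1=6+1=7
L[12]='e': occ=2, LF[12]=C('e')+2=6+2=8
L[13]='a': occ=1, LF[13]=C('a')+1=1+1=2
L[14]='o': occ=0, LF[14]=C('o')+0=15+0=15
L[15]='o': occ=1, LF[15]=C('o')+1=15+1=16
L[16]='l': occ=1, LF[16]=C('l')+1=9+1=10
L[17]='b': occ=1, LF[17]=C('b')+1=3+1=4
L[18]='n': occ=1, LF[18]=C('n')+1=13+1=14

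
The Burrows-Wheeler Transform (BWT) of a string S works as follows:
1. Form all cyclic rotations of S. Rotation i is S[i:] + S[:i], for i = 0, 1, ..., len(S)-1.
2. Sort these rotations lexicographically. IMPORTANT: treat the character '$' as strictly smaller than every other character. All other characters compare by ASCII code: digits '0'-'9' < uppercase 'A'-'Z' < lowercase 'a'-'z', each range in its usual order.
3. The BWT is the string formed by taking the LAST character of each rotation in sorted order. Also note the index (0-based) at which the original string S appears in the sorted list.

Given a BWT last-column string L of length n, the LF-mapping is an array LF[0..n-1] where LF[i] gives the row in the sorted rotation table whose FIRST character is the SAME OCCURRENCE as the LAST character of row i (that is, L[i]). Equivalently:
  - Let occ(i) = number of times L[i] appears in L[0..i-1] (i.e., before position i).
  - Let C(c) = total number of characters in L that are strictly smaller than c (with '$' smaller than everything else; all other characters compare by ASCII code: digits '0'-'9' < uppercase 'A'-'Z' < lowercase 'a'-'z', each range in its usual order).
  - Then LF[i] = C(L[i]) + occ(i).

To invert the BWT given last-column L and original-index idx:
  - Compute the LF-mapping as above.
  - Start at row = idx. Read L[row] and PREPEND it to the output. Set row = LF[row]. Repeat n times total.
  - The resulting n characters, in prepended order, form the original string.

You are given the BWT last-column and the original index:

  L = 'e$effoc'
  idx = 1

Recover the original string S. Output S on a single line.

Answer: coffee$

Derivation:
LF mapping: 2 0 3 4 5 6 1
Walk LF starting at row 1, prepending L[row]:
  step 1: row=1, L[1]='$', prepend. Next row=LF[1]=0
  step 2: row=0, L[0]='e', prepend. Next row=LF[0]=2
  step 3: row=2, L[2]='e', prepend. Next row=LF[2]=3
  step 4: row=3, L[3]='f', prepend. Next row=LF[3]=4
  step 5: row=4, L[4]='f', prepend. Next row=LF[4]=5
  step 6: row=5, L[5]='o', prepend. Next row=LF[5]=6
  step 7: row=6, L[6]='c', prepend. Next row=LF[6]=1
Reversed output: coffee$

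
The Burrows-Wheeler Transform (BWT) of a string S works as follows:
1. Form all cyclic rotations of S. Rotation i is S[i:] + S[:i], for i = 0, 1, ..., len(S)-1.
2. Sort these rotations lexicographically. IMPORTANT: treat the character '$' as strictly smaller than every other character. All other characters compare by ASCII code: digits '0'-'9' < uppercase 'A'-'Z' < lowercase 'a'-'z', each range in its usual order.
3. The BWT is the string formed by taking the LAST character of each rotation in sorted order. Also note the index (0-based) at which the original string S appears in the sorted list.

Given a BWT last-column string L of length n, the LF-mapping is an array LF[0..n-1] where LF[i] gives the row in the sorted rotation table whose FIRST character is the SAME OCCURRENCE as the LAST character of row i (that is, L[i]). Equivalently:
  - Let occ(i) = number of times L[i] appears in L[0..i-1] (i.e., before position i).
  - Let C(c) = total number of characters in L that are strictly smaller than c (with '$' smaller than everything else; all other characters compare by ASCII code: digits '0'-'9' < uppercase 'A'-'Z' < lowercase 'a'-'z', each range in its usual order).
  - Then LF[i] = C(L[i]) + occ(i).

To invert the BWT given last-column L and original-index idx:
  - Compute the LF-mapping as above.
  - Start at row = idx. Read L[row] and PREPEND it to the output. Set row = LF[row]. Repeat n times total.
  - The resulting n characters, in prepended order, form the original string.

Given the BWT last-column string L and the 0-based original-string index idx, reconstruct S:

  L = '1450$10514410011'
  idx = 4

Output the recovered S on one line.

Answer: 041511400415011$

Derivation:
LF mapping: 5 11 14 1 0 6 2 15 7 12 13 8 3 4 9 10
Walk LF starting at row 4, prepending L[row]:
  step 1: row=4, L[4]='$', prepend. Next row=LF[4]=0
  step 2: row=0, L[0]='1', prepend. Next row=LF[0]=5
  step 3: row=5, L[5]='1', prepend. Next row=LF[5]=6
  step 4: row=6, L[6]='0', prepend. Next row=LF[6]=2
  step 5: row=2, L[2]='5', prepend. Next row=LF[2]=14
  step 6: row=14, L[14]='1', prepend. Next row=LF[14]=9
  step 7: row=9, L[9]='4', prepend. Next row=LF[9]=12
  step 8: row=12, L[12]='0', prepend. Next row=LF[12]=3
  step 9: row=3, L[3]='0', prepend. Next row=LF[3]=1
  step 10: row=1, L[1]='4', prepend. Next row=LF[1]=11
  step 11: row=11, L[11]='1', prepend. Next row=LF[11]=8
  step 12: row=8, L[8]='1', prepend. Next row=LF[8]=7
  step 13: row=7, L[7]='5', prepend. Next row=LF[7]=15
  step 14: row=15, L[15]='1', prepend. Next row=LF[15]=10
  step 15: row=10, L[10]='4', prepend. Next row=LF[10]=13
  step 16: row=13, L[13]='0', prepend. Next row=LF[13]=4
Reversed output: 041511400415011$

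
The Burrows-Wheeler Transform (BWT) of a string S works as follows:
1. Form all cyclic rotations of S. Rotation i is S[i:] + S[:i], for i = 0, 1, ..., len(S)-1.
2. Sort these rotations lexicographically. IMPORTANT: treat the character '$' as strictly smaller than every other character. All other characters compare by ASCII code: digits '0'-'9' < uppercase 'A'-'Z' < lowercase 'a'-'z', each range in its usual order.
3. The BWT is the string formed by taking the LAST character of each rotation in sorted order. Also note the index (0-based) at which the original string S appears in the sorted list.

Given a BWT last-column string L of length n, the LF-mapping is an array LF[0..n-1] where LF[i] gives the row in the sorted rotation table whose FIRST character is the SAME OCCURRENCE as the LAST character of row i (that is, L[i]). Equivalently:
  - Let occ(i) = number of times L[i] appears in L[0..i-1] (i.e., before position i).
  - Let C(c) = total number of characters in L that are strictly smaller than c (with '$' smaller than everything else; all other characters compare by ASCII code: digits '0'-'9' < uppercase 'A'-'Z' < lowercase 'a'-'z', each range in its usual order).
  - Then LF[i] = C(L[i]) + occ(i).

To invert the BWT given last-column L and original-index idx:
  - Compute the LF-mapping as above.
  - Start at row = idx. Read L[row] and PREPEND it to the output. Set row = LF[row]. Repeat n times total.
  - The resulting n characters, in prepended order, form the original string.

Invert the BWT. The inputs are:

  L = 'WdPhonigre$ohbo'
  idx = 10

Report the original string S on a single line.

LF mapping: 2 4 1 7 11 10 9 6 14 5 0 12 8 3 13
Walk LF starting at row 10, prepending L[row]:
  step 1: row=10, L[10]='$', prepend. Next row=LF[10]=0
  step 2: row=0, L[0]='W', prepend. Next row=LF[0]=2
  step 3: row=2, L[2]='P', prepend. Next row=LF[2]=1
  step 4: row=1, L[1]='d', prepend. Next row=LF[1]=4
  step 5: row=4, L[4]='o', prepend. Next row=LF[4]=11
  step 6: row=11, L[11]='o', prepend. Next row=LF[11]=12
  step 7: row=12, L[12]='h', prepend. Next row=LF[12]=8
  step 8: row=8, L[8]='r', prepend. Next row=LF[8]=14
  step 9: row=14, L[14]='o', prepend. Next row=LF[14]=13
  step 10: row=13, L[13]='b', prepend. Next row=LF[13]=3
  step 11: row=3, L[3]='h', prepend. Next row=LF[3]=7
  step 12: row=7, L[7]='g', prepend. Next row=LF[7]=6
  step 13: row=6, L[6]='i', prepend. Next row=LF[6]=9
  step 14: row=9, L[9]='e', prepend. Next row=LF[9]=5
  step 15: row=5, L[5]='n', prepend. Next row=LF[5]=10
Reversed output: neighborhoodPW$

Answer: neighborhoodPW$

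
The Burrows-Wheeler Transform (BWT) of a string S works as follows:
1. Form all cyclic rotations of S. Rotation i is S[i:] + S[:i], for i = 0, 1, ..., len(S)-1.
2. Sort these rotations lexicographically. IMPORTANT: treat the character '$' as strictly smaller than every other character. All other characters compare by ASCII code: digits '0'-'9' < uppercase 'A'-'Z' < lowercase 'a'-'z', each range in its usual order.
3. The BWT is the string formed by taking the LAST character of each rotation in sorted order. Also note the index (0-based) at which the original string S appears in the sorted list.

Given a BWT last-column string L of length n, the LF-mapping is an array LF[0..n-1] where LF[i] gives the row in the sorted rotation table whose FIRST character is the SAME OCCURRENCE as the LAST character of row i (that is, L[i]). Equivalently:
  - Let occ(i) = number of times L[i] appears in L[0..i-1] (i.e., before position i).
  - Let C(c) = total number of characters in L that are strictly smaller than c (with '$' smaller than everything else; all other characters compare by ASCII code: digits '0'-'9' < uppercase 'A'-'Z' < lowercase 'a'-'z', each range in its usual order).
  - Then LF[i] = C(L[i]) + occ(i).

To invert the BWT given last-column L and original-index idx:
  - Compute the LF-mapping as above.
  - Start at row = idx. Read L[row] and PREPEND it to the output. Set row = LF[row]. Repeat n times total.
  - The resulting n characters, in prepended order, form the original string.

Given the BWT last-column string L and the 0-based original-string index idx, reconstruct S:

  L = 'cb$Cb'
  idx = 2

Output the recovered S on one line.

LF mapping: 4 2 0 1 3
Walk LF starting at row 2, prepending L[row]:
  step 1: row=2, L[2]='$', prepend. Next row=LF[2]=0
  step 2: row=0, L[0]='c', prepend. Next row=LF[0]=4
  step 3: row=4, L[4]='b', prepend. Next row=LF[4]=3
  step 4: row=3, L[3]='C', prepend. Next row=LF[3]=1
  step 5: row=1, L[1]='b', prepend. Next row=LF[1]=2
Reversed output: bCbc$

Answer: bCbc$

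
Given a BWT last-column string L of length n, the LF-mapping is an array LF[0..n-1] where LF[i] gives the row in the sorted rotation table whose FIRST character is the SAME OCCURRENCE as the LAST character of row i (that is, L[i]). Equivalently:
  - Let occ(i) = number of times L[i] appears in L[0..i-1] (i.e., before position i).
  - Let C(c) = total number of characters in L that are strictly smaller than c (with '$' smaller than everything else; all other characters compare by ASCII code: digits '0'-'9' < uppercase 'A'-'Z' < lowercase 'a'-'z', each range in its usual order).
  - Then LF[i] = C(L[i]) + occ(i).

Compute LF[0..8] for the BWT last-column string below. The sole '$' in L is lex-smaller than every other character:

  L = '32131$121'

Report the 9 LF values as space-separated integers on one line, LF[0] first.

Char counts: '$':1, '1':4, '2':2, '3':2
C (first-col start): C('$')=0, C('1')=1, C('2')=5, C('3')=7
L[0]='3': occ=0, LF[0]=C('3')+0=7+0=7
L[1]='2': occ=0, LF[1]=C('2')+0=5+0=5
L[2]='1': occ=0, LF[2]=C('1')+0=1+0=1
L[3]='3': occ=1, LF[3]=C('3')+1=7+1=8
L[4]='1': occ=1, LF[4]=C('1')+1=1+1=2
L[5]='$': occ=0, LF[5]=C('$')+0=0+0=0
L[6]='1': occ=2, LF[6]=C('1')+2=1+2=3
L[7]='2': occ=1, LF[7]=C('2')+1=5+1=6
L[8]='1': occ=3, LF[8]=C('1')+3=1+3=4

Answer: 7 5 1 8 2 0 3 6 4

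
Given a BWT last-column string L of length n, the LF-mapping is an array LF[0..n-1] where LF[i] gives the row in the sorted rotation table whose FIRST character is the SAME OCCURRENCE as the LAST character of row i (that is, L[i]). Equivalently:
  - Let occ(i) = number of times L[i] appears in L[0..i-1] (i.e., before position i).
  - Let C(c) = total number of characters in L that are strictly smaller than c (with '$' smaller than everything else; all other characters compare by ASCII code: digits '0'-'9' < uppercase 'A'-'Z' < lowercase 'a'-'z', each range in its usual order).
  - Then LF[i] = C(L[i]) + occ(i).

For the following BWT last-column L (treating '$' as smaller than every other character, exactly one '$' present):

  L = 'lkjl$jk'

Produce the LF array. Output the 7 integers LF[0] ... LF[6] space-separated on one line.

Answer: 5 3 1 6 0 2 4

Derivation:
Char counts: '$':1, 'j':2, 'k':2, 'l':2
C (first-col start): C('$')=0, C('j')=1, C('k')=3, C('l')=5
L[0]='l': occ=0, LF[0]=C('l')+0=5+0=5
L[1]='k': occ=0, LF[1]=C('k')+0=3+0=3
L[2]='j': occ=0, LF[2]=C('j')+0=1+0=1
L[3]='l': occ=1, LF[3]=C('l')+1=5+1=6
L[4]='$': occ=0, LF[4]=C('$')+0=0+0=0
L[5]='j': occ=1, LF[5]=C('j')+1=1+1=2
L[6]='k': occ=1, LF[6]=C('k')+1=3+1=4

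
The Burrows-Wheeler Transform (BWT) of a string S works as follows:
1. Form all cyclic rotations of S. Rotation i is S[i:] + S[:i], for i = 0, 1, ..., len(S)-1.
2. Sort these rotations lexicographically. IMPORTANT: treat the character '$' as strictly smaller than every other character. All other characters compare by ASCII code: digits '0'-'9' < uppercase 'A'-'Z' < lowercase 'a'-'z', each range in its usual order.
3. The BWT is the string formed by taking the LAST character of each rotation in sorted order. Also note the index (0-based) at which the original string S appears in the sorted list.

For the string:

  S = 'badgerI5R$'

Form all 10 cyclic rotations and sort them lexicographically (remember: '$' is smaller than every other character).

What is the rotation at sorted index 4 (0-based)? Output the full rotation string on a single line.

Answer: adgerI5R$b

Derivation:
All 10 rotations (rotation i = S[i:]+S[:i]):
  rot[0] = badgerI5R$
  rot[1] = adgerI5R$b
  rot[2] = dgerI5R$ba
  rot[3] = gerI5R$bad
  rot[4] = erI5R$badg
  rot[5] = rI5R$badge
  rot[6] = I5R$badger
  rot[7] = 5R$badgerI
  rot[8] = R$badgerI5
  rot[9] = $badgerI5R
Sorted (with $ < everything):
  sorted[0] = $badgerI5R
  sorted[1] = 5R$badgerI
  sorted[2] = I5R$badger
  sorted[3] = R$badgerI5
  sorted[4] = adgerI5R$b
  sorted[5] = badgerI5R$
  sorted[6] = dgerI5R$ba
  sorted[7] = erI5R$badg
  sorted[8] = gerI5R$bad
  sorted[9] = rI5R$badge
sorted[4] = adgerI5R$b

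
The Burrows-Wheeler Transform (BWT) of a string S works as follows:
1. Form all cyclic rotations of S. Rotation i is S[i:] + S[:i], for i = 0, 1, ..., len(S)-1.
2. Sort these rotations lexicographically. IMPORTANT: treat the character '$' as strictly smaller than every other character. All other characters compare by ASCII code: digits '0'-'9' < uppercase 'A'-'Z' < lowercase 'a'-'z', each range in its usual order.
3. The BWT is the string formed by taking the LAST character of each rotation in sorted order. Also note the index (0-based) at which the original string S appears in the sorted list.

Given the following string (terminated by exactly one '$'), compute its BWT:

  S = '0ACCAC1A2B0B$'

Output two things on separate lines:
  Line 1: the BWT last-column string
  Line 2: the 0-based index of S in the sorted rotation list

All 13 rotations (rotation i = S[i:]+S[:i]):
  rot[0] = 0ACCAC1A2B0B$
  rot[1] = ACCAC1A2B0B$0
  rot[2] = CCAC1A2B0B$0A
  rot[3] = CAC1A2B0B$0AC
  rot[4] = AC1A2B0B$0ACC
  rot[5] = C1A2B0B$0ACCA
  rot[6] = 1A2B0B$0ACCAC
  rot[7] = A2B0B$0ACCAC1
  rot[8] = 2B0B$0ACCAC1A
  rot[9] = B0B$0ACCAC1A2
  rot[10] = 0B$0ACCAC1A2B
  rot[11] = B$0ACCAC1A2B0
  rot[12] = $0ACCAC1A2B0B
Sorted (with $ < everything):
  sorted[0] = $0ACCAC1A2B0B  (last char: 'B')
  sorted[1] = 0ACCAC1A2B0B$  (last char: '$')
  sorted[2] = 0B$0ACCAC1A2B  (last char: 'B')
  sorted[3] = 1A2B0B$0ACCAC  (last char: 'C')
  sorted[4] = 2B0B$0ACCAC1A  (last char: 'A')
  sorted[5] = A2B0B$0ACCAC1  (last char: '1')
  sorted[6] = AC1A2B0B$0ACC  (last char: 'C')
  sorted[7] = ACCAC1A2B0B$0  (last char: '0')
  sorted[8] = B$0ACCAC1A2B0  (last char: '0')
  sorted[9] = B0B$0ACCAC1A2  (last char: '2')
  sorted[10] = C1A2B0B$0ACCA  (last char: 'A')
  sorted[11] = CAC1A2B0B$0AC  (last char: 'C')
  sorted[12] = CCAC1A2B0B$0A  (last char: 'A')
Last column: B$BCA1C002ACA
Original string S is at sorted index 1

Answer: B$BCA1C002ACA
1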